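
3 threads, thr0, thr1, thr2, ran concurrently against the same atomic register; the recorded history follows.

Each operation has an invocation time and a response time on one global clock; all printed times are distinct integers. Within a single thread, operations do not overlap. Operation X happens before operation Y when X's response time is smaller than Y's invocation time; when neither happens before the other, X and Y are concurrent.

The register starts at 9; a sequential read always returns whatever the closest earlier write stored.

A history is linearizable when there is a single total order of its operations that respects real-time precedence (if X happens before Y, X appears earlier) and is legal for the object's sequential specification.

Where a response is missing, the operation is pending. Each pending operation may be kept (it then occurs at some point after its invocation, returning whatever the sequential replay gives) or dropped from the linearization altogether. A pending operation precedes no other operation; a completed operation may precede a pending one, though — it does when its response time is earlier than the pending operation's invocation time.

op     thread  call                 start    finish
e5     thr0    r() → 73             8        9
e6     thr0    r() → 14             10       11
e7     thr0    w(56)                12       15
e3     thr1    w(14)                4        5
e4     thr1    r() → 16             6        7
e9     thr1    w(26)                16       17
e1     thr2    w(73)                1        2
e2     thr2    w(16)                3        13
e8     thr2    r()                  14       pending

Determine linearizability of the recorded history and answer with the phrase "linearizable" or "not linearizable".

not linearizable

events 1..8 are fine; event 9 — the response of e5 at time 9 — makes the prefix non-linearizable
a single order respects real time; the 4 completed atomic register operations fail replay along it
no escape via the 1 pending operation (e2): every completion choice fails
for example e1, e3, e4, e5 (pending dropped) fails at step 3: e4 r() → 16 is not legal there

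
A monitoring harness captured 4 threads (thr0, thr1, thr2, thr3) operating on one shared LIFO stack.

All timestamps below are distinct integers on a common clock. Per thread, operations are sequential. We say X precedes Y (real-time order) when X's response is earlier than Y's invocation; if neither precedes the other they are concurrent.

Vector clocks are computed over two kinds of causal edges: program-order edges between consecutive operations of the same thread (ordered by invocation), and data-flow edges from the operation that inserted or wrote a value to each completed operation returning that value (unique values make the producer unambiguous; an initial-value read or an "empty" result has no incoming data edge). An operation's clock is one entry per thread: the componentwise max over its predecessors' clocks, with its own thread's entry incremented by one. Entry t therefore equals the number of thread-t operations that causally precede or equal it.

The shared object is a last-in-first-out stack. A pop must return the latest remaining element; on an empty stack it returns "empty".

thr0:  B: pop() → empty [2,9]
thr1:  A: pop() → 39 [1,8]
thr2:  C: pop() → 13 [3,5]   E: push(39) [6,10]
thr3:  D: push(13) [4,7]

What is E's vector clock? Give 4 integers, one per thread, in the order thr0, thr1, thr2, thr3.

(0, 0, 2, 1)

root op D, invoked 4: fresh clock plus thr3's own tick → (0, 0, 0, 1)
root op B, invoked 2: fresh clock plus thr0's own tick → (1, 0, 0, 0)
invoked at 3, C merges VC(D)=(0, 0, 0, 1) and bumps thr2's slot → (0, 0, 1, 1)
invoked at 6, E merges VC(C)=(0, 0, 1, 1) and bumps thr2's slot → (0, 0, 2, 1)
invoked at 1, A merges VC(E)=(0, 0, 2, 1) and bumps thr1's slot → (0, 1, 2, 1)
target: VC(E) = (0, 0, 2, 1)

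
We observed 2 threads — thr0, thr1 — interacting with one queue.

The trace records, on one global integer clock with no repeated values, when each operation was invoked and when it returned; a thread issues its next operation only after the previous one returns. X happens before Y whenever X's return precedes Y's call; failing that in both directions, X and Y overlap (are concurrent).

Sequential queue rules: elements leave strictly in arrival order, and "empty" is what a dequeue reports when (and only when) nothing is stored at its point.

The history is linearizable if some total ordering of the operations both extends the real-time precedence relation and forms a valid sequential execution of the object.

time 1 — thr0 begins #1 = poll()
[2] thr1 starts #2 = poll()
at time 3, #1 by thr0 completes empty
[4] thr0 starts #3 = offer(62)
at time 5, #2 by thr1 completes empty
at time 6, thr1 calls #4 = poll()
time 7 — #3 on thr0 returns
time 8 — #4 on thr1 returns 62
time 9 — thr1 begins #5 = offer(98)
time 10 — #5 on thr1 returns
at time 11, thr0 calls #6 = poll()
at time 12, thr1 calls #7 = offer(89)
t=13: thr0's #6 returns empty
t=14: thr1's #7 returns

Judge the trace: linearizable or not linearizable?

not linearizable

prefix check: 1..12 passes, 1..13 fails once #6's time-13 response joins
5 orders of the 6 completed queue ops respect real time; none is legal
every completion of the 1 pending operation (#7) was checked; none linearizes
one such order, #1, #2, #3, #4, #5, #6 (pending dropped), breaks at step 6 where #6 poll() → empty is illegal
one such order, #1, #2, #4, #3, #5, #6 (pending dropped), breaks at step 3 where #4 poll() → 62 is illegal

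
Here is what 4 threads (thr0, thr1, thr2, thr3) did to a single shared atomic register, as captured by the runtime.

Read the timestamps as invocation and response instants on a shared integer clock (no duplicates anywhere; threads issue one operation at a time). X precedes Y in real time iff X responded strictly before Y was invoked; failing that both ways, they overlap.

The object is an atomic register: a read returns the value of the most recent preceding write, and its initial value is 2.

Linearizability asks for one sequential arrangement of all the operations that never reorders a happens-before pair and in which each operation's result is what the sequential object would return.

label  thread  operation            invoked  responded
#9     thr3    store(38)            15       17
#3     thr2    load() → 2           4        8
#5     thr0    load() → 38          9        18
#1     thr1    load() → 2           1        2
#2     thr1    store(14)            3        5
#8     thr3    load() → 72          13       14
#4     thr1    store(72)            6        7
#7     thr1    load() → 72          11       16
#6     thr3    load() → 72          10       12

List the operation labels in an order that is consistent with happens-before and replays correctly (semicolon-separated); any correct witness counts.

step 1: #1 load() → 2 — value 2
step 2: #3 load() → 2 — value 2
step 3: #2 store(14) — value 14
step 4: #4 store(72) — value 72
step 5: #6 load() → 72 — value 72
step 6: #7 load() → 72 — value 72
step 7: #8 load() → 72 — value 72
step 8: #9 store(38) — value 38
step 9: #5 load() → 38 — value 38

#1; #3; #2; #4; #6; #7; #8; #9; #5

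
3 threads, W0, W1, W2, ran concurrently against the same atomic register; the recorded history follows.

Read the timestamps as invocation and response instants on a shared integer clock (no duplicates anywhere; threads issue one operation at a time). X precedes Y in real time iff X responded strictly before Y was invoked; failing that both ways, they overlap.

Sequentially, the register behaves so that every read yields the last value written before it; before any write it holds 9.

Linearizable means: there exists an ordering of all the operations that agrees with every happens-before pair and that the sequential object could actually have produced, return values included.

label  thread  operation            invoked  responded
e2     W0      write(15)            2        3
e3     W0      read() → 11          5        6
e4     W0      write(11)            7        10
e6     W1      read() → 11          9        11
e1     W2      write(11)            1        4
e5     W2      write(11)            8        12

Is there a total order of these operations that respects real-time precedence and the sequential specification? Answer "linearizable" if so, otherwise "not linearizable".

linearizable

one valid linearization: e2, e1, e3, e4, e5, e6
1. e2 write(15), leaving value 15
2. e1 write(11), leaving value 11
3. e3 read() → 11, leaving value 11
4. e4 write(11), leaving value 11
5. e5 write(11), leaving value 11
6. e6 read() → 11, leaving value 11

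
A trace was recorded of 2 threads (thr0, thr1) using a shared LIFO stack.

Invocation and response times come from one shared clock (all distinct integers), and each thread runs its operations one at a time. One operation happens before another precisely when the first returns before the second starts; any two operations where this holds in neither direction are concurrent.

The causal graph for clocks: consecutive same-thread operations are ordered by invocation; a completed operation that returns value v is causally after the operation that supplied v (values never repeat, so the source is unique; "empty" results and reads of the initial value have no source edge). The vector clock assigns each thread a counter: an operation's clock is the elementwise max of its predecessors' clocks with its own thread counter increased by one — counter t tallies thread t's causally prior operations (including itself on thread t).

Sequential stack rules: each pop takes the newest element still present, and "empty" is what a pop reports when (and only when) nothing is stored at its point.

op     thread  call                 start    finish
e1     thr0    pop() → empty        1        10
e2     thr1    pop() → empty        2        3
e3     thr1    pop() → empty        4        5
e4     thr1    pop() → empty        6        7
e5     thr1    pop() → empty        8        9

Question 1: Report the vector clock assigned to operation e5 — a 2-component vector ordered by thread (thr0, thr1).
no predecessors for e2 (invoked 2): thr1 increments from zero → (0, 1)
no predecessors for e1 (invoked 1): thr0 increments from zero → (1, 0)
merge at e3 (invoked 4): VC(e2)=(0, 1), own-thread bump on thr1 → (0, 2)
merge at e4 (invoked 6): VC(e3)=(0, 2), own-thread bump on thr1 → (0, 3)
merge at e5 (invoked 8): VC(e4)=(0, 3), own-thread bump on thr1 → (0, 4)
target: VC(e5) = (0, 4)

(0, 4)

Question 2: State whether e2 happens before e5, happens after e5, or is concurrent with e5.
e2 spans [2,3], e5 spans [8,9]
resp(e2)=3 < inv(e5)=8

before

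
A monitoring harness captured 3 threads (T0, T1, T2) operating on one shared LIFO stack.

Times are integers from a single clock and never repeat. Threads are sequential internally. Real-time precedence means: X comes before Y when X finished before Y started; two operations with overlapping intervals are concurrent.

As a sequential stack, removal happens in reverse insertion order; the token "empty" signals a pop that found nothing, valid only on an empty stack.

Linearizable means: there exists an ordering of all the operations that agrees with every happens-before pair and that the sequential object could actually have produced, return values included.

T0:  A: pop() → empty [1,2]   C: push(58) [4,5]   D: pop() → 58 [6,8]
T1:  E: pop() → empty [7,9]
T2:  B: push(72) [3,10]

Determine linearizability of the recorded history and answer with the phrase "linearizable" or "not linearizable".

linearizable

a witness: A, C, D, E, B
1. A pop() → empty, leaving stack <>
2. C push(58), leaving stack <58>
3. D pop() → 58, leaving stack <>
4. E pop() → empty, leaving stack <>
5. B push(72), leaving stack <72>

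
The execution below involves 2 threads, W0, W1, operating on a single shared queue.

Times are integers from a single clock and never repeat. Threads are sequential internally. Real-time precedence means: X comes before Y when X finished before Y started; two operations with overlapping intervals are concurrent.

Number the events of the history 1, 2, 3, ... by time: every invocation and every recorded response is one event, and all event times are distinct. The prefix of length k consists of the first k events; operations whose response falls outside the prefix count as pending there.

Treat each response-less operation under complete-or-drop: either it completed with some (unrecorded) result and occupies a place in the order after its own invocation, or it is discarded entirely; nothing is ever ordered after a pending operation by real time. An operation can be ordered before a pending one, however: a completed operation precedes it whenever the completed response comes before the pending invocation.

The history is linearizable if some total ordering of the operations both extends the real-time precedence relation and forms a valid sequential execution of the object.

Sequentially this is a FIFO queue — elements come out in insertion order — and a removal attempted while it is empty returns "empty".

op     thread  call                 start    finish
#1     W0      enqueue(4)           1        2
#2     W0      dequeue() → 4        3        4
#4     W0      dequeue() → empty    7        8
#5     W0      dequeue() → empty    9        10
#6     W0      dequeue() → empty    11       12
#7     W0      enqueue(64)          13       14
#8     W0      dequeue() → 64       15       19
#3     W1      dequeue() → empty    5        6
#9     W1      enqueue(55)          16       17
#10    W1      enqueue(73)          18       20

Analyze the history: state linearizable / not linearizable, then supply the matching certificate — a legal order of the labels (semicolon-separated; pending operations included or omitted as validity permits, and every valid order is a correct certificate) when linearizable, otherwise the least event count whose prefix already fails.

after step 1 (#1 enqueue(4)): queue <4>
after step 2 (#2 dequeue() → 4): queue <>
after step 3 (#3 dequeue() → empty): queue <>
after step 4 (#4 dequeue() → empty): queue <>
after step 5 (#5 dequeue() → empty): queue <>
after step 6 (#6 dequeue() → empty): queue <>
after step 7 (#7 enqueue(64)): queue <64>
after step 8 (#8 dequeue() → 64): queue <>
after step 9 (#9 enqueue(55)): queue <55>
after step 10 (#10 enqueue(73)): queue <55,73>

linearizable — witness: #1; #2; #3; #4; #5; #6; #7; #8; #9; #10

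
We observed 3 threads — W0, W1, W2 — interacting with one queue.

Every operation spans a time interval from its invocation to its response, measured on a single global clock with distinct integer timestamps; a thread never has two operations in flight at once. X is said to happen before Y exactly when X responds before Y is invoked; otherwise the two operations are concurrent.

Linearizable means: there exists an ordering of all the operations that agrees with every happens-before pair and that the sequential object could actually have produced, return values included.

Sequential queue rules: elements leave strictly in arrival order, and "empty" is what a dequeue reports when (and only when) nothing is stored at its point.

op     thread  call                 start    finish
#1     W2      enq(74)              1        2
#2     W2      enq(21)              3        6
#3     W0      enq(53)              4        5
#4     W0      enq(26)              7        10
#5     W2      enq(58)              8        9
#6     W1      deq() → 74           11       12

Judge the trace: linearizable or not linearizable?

witness order: #1, #2, #3, #4, #5, #6
step 1: #1 enq(74) — queue <74>
step 2: #2 enq(21) — queue <74,21>
step 3: #3 enq(53) — queue <74,21,53>
step 4: #4 enq(26) — queue <74,21,53,26>
step 5: #5 enq(58) — queue <74,21,53,26,58>
step 6: #6 deq() → 74 — queue <21,53,26,58>

linearizable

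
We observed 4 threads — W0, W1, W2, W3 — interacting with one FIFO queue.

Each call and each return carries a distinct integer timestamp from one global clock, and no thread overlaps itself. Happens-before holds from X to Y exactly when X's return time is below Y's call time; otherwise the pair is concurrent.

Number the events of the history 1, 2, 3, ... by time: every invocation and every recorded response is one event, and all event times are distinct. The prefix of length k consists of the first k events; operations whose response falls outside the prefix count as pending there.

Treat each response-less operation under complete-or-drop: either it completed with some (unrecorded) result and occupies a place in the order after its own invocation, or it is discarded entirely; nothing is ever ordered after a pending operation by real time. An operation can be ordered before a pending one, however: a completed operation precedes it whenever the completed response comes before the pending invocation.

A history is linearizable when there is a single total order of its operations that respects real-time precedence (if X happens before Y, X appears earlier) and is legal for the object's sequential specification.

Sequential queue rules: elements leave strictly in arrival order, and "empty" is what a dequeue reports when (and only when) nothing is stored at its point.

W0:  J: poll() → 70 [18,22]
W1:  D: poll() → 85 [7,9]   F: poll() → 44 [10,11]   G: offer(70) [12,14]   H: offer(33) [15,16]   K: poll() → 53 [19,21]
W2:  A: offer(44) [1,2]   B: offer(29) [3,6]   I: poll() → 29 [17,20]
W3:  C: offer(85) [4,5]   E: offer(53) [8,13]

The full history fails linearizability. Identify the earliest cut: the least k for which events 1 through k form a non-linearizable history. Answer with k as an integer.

9

one valid order for events 1..8 is A, B, C:
step 1: A offer(44) — queue <44>
step 2: B offer(29) — queue <44,29>
step 3: C offer(85) — queue <44,29,85>
once event 9 joins (D's response, time 9), exhaustive search finds no witness
including or dropping the 1 pending operation (E) in any combination fails
one such order, A, B, C, D (pending dropped), breaks at step 4 where D poll() → 85 is illegal
one such order, A, C, B, D (pending dropped), breaks at step 4 where D poll() → 85 is illegal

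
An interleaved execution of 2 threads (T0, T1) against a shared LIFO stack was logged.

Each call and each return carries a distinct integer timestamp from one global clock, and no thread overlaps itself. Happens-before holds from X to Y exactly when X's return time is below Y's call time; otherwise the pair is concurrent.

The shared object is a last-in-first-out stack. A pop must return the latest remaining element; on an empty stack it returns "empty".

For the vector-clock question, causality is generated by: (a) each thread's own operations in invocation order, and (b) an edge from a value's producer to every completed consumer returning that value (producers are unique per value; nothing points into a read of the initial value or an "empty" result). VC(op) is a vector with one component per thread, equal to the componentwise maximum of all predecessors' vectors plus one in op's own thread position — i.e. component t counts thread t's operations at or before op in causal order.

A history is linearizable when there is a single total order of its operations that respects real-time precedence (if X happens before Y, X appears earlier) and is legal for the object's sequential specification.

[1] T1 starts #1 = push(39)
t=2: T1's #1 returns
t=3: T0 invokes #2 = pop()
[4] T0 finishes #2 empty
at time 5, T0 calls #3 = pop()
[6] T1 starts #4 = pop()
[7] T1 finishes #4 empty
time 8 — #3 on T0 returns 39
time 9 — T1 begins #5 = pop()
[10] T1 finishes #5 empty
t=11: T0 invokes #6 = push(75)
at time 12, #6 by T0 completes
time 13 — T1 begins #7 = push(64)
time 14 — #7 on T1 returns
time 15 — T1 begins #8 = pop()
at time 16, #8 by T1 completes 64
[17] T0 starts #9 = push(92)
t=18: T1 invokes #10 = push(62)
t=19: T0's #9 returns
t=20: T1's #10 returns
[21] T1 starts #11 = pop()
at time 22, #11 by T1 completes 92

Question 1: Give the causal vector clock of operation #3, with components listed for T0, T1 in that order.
Answer: (2, 1)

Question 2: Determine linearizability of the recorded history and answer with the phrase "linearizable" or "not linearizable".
not linearizable

prefix check: 1..3 passes, 1..4 fails once #2's time-4 response joins
exactly one order of the 2 completed ops respects real time; the LIFO stack replay fails
sample order #1, #2 stalls at step 2 — #2 pop() → empty has no legal effect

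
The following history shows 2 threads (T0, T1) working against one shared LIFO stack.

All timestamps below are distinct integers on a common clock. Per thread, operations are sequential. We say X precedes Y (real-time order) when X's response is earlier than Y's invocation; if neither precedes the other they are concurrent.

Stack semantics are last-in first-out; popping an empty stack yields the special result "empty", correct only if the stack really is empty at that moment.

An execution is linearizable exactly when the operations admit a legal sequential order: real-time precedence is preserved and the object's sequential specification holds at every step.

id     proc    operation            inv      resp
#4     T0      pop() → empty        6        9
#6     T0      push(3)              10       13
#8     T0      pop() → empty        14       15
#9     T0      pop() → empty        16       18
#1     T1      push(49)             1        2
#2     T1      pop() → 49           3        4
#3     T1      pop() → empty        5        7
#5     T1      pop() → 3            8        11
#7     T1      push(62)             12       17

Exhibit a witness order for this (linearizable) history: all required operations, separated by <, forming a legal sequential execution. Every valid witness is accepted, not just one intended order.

1. #1 push(49), leaving stack <49>
2. #2 pop() → 49, leaving stack <>
3. #3 pop() → empty, leaving stack <>
4. #4 pop() → empty, leaving stack <>
5. #6 push(3), leaving stack <3>
6. #5 pop() → 3, leaving stack <>
7. #8 pop() → empty, leaving stack <>
8. #9 pop() → empty, leaving stack <>
9. #7 push(62), leaving stack <62>

#1 < #2 < #3 < #4 < #6 < #5 < #8 < #9 < #7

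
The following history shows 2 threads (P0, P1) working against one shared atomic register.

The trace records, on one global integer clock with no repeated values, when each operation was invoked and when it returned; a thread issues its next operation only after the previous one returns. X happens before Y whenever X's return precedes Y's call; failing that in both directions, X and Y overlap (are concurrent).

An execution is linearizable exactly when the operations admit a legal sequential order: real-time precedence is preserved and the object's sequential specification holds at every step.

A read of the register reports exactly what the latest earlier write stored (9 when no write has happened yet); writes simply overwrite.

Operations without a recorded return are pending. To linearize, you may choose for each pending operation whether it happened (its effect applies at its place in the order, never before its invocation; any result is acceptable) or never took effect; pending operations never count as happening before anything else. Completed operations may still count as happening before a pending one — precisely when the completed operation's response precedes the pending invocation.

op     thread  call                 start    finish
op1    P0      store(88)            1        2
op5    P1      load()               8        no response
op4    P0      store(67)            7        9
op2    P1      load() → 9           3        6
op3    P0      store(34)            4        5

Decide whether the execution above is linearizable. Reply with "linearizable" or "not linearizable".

not linearizable

through event 5 a valid linearization exists; event 6 (op2 responding at time 6) ends that
2 orders of the 3 completed atomic register ops respect real time; none is legal
one such order, op1, op2, op3, breaks at step 2 where op2 load() → 9 is illegal
one such order, op1, op3, op2, breaks at step 3 where op2 load() → 9 is illegal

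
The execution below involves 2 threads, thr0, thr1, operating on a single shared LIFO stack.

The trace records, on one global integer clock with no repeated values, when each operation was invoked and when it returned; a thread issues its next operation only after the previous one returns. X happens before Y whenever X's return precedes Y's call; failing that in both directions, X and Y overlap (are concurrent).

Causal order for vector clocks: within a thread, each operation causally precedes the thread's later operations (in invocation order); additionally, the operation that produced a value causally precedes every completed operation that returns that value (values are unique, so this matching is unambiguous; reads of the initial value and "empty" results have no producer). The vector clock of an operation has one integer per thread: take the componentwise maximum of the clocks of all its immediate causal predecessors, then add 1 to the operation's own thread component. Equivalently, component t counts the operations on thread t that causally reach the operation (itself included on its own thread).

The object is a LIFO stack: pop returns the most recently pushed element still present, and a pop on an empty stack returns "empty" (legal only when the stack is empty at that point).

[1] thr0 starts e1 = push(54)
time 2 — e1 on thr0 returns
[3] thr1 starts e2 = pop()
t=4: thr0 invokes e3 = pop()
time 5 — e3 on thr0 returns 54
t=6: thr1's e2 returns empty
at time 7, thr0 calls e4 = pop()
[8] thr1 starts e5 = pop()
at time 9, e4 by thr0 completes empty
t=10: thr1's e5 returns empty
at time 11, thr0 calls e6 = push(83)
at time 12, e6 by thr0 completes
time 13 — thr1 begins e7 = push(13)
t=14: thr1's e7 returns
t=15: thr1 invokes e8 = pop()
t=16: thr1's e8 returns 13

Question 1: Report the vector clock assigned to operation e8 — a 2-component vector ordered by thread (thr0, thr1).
Answer: (0, 4)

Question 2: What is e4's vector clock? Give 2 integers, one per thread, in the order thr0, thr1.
Answer: (3, 0)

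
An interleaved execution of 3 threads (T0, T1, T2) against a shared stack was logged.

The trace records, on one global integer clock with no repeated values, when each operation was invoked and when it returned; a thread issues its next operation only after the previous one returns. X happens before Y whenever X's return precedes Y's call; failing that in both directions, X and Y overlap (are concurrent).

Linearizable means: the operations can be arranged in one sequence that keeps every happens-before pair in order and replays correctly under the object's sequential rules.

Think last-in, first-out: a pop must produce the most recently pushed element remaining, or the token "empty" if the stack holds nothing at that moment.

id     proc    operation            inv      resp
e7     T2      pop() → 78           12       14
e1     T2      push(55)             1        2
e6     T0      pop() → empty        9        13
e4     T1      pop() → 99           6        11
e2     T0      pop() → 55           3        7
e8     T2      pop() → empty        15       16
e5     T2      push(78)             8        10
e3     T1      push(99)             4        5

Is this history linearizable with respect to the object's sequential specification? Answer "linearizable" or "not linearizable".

linearizable

witness order: e1, e2, e3, e4, e5, e7, e6, e8
1. e1 push(55), leaving stack <55>
2. e2 pop() → 55, leaving stack <>
3. e3 push(99), leaving stack <99>
4. e4 pop() → 99, leaving stack <>
5. e5 push(78), leaving stack <78>
6. e7 pop() → 78, leaving stack <>
7. e6 pop() → empty, leaving stack <>
8. e8 pop() → empty, leaving stack <>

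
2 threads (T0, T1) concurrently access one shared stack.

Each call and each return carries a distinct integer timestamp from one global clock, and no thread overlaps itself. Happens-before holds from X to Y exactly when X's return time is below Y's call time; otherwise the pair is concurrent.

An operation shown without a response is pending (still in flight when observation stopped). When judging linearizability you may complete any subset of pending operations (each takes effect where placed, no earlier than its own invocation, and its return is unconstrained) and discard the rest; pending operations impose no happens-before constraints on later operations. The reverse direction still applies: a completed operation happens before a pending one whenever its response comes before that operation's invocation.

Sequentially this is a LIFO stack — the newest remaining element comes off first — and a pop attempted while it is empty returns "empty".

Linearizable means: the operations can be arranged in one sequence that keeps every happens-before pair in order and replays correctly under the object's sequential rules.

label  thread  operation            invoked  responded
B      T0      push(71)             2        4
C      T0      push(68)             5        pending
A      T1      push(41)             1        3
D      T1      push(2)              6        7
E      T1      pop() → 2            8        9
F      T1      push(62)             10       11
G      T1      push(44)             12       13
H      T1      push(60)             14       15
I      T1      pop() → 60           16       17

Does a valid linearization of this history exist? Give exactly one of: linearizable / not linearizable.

linearizable

a witness: A, B, C, D, E, F, G, H, I
1. A push(41), leaving stack <41>
2. B push(71), leaving stack <41,71>
3. C push(68) (pending, included), leaving stack <41,71,68>
4. D push(2), leaving stack <41,71,68,2>
5. E pop() → 2, leaving stack <41,71,68>
6. F push(62), leaving stack <41,71,68,62>
7. G push(44), leaving stack <41,71,68,62,44>
8. H push(60), leaving stack <41,71,68,62,44,60>
9. I pop() → 60, leaving stack <41,71,68,62,44>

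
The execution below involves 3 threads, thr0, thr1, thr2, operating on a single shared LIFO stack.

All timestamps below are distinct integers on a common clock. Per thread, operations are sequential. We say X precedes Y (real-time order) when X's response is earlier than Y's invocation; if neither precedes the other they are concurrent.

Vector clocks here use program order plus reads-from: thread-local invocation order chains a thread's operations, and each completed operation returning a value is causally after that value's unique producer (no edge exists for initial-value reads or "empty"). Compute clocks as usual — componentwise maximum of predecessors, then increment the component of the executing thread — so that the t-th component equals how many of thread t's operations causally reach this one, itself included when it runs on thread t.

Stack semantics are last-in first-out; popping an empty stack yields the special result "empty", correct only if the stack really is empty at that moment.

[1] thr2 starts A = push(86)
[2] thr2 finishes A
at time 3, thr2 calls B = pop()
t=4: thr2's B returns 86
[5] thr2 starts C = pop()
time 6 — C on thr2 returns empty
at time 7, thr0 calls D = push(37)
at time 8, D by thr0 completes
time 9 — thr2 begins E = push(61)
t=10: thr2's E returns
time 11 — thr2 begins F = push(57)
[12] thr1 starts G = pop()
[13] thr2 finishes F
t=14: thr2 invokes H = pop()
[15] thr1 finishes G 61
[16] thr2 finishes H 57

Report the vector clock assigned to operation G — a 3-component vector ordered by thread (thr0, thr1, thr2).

(0, 1, 4)

invoked at 1, A has no predecessors; its own thr2 bump gives (0, 0, 1)
invoked at 7, D has no predecessors; its own thr0 bump gives (1, 0, 0)
from VC(A)=(0, 0, 1), B (invoked 3) maxes components and bumps thr2 → (0, 0, 2)
from VC(B)=(0, 0, 2), C (invoked 5) maxes components and bumps thr2 → (0, 0, 3)
from VC(C)=(0, 0, 3), E (invoked 9) maxes components and bumps thr2 → (0, 0, 4)
from VC(E)=(0, 0, 4), F (invoked 11) maxes components and bumps thr2 → (0, 0, 5)
from VC(E)=(0, 0, 4), G (invoked 12) maxes components and bumps thr1 → (0, 1, 4)
from VC(F)=(0, 0, 5), H (invoked 14) maxes components and bumps thr2 → (0, 0, 6)
target: VC(G) = (0, 1, 4)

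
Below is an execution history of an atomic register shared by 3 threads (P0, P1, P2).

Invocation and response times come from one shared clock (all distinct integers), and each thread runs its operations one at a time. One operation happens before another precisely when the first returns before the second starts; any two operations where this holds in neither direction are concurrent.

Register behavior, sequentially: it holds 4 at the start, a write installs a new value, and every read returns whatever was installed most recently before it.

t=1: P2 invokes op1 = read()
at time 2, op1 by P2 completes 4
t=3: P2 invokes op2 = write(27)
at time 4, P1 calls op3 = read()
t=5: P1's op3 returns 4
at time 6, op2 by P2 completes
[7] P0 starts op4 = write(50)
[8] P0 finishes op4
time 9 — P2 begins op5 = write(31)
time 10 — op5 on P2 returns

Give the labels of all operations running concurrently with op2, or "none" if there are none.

op2 runs from 3 to 6; window-overlapping ops are concurrent
op1 [1,2]: before
op3 [4,5]: concurrent
op4 [7,8]: after
op5 [9,10]: after

op3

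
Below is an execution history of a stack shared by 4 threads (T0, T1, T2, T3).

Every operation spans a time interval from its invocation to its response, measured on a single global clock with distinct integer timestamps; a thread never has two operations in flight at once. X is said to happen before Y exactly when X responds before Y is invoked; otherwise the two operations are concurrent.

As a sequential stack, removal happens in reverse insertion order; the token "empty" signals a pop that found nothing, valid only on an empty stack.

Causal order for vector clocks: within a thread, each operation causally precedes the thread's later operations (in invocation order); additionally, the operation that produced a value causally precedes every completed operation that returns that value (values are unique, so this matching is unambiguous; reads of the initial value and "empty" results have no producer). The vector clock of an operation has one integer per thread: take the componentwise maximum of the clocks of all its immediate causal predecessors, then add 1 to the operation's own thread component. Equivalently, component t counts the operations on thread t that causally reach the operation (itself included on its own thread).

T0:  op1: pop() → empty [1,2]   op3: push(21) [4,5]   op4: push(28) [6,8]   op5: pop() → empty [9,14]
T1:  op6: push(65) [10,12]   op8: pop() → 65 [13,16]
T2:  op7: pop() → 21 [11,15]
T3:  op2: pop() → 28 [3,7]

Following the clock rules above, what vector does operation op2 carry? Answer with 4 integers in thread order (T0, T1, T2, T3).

VC(op6, invoked at 10): no causal predecessors; +1 on T1 → (0, 1, 0, 0)
VC(op1, invoked at 1): no causal predecessors; +1 on T0 → (1, 0, 0, 0)
invoked at 13, op8 merges VC(op6)=(0, 1, 0, 0) and bumps T1's slot → (0, 2, 0, 0)
invoked at 4, op3 merges VC(op1)=(1, 0, 0, 0) and bumps T0's slot → (2, 0, 0, 0)
invoked at 11, op7 merges VC(op3)=(2, 0, 0, 0) and bumps T2's slot → (2, 0, 1, 0)
invoked at 6, op4 merges VC(op3)=(2, 0, 0, 0) and bumps T0's slot → (3, 0, 0, 0)
invoked at 3, op2 merges VC(op4)=(3, 0, 0, 0) and bumps T3's slot → (3, 0, 0, 1)
invoked at 9, op5 merges VC(op4)=(3, 0, 0, 0) and bumps T0's slot → (4, 0, 0, 0)
target: VC(op2) = (3, 0, 0, 1)

(3, 0, 0, 1)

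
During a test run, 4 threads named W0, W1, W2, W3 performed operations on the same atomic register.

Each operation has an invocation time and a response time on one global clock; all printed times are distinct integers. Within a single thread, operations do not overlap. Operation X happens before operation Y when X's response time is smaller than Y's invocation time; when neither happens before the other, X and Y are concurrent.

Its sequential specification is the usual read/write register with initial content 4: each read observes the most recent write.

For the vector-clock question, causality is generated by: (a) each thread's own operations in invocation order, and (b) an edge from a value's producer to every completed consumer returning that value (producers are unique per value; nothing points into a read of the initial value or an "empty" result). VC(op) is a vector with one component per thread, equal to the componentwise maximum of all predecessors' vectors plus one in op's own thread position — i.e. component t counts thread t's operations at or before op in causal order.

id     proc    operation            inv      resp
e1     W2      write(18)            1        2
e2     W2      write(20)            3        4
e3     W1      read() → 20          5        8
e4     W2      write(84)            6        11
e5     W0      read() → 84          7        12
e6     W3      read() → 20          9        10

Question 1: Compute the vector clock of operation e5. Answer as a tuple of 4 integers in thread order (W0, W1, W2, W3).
Answer: (1, 0, 3, 0)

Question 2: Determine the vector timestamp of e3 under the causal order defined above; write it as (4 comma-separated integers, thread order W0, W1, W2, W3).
Answer: (0, 1, 2, 0)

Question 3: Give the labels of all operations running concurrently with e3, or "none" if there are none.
Answer: e4, e5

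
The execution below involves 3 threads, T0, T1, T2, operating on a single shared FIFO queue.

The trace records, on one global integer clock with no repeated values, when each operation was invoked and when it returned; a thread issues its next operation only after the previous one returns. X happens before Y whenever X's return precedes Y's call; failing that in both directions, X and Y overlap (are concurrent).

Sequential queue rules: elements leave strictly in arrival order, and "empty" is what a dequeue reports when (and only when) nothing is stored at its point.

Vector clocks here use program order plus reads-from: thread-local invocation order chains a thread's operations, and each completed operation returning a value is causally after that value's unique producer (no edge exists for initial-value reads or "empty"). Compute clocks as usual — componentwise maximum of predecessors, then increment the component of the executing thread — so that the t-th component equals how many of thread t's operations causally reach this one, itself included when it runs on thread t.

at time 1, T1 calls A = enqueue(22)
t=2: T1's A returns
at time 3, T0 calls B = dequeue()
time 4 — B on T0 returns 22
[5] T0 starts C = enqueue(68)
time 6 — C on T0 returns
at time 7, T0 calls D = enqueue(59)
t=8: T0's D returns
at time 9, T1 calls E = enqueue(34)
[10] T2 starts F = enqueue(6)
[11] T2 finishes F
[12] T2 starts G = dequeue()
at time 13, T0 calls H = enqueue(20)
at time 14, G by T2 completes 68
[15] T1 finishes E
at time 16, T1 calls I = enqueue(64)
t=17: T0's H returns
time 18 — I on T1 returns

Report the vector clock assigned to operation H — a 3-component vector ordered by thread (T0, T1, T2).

(4, 1, 0)

invoked at 10, F has no predecessors; its own T2 bump gives (0, 0, 1)
invoked at 1, A has no predecessors; its own T1 bump gives (0, 1, 0)
VC(E, invoked at 9): max of VC(A)=(0, 1, 0), then +1 on thread T1 → (0, 2, 0)
VC(B, invoked at 3): max of VC(A)=(0, 1, 0), then +1 on thread T0 → (1, 1, 0)
VC(I, invoked at 16): max of VC(E)=(0, 2, 0), then +1 on thread T1 → (0, 3, 0)
VC(C, invoked at 5): max of VC(B)=(1, 1, 0), then +1 on thread T0 → (2, 1, 0)
VC(D, invoked at 7): max of VC(C)=(2, 1, 0), then +1 on thread T0 → (3, 1, 0)
VC(G, invoked at 12): max of VC(C)=(2, 1, 0), VC(F)=(0, 0, 1), then +1 on thread T2 → (2, 1, 2)
VC(H, invoked at 13): max of VC(D)=(3, 1, 0), then +1 on thread T0 → (4, 1, 0)
target: VC(H) = (4, 1, 0)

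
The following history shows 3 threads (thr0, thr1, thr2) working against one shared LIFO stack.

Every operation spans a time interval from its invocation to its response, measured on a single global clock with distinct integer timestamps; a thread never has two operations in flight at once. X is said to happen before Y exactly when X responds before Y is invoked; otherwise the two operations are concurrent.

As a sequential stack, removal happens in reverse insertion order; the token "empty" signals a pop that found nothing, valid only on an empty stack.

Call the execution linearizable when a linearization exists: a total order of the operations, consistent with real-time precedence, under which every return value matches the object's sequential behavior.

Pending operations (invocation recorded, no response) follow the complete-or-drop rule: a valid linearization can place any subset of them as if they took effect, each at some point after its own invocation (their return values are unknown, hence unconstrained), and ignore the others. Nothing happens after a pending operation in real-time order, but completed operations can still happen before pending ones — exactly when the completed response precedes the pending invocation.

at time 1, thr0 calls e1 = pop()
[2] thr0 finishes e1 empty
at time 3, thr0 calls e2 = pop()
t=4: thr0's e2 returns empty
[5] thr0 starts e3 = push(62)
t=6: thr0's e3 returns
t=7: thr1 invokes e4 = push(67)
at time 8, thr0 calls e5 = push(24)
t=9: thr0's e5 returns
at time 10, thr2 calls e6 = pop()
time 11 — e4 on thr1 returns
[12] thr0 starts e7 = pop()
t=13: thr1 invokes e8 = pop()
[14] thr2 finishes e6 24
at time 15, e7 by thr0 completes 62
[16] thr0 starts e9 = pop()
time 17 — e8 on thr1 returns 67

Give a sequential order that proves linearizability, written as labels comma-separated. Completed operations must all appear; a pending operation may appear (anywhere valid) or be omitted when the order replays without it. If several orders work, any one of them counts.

e1, e2, e3, e4, e5, e6, e8, e7

step 1: e1 pop() → empty — stack <>
step 2: e2 pop() → empty — stack <>
step 3: e3 push(62) — stack <62>
step 4: e4 push(67) — stack <62,67>
step 5: e5 push(24) — stack <62,67,24>
step 6: e6 pop() → 24 — stack <62,67>
step 7: e8 pop() → 67 — stack <62>
step 8: e7 pop() → 62 — stack <>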